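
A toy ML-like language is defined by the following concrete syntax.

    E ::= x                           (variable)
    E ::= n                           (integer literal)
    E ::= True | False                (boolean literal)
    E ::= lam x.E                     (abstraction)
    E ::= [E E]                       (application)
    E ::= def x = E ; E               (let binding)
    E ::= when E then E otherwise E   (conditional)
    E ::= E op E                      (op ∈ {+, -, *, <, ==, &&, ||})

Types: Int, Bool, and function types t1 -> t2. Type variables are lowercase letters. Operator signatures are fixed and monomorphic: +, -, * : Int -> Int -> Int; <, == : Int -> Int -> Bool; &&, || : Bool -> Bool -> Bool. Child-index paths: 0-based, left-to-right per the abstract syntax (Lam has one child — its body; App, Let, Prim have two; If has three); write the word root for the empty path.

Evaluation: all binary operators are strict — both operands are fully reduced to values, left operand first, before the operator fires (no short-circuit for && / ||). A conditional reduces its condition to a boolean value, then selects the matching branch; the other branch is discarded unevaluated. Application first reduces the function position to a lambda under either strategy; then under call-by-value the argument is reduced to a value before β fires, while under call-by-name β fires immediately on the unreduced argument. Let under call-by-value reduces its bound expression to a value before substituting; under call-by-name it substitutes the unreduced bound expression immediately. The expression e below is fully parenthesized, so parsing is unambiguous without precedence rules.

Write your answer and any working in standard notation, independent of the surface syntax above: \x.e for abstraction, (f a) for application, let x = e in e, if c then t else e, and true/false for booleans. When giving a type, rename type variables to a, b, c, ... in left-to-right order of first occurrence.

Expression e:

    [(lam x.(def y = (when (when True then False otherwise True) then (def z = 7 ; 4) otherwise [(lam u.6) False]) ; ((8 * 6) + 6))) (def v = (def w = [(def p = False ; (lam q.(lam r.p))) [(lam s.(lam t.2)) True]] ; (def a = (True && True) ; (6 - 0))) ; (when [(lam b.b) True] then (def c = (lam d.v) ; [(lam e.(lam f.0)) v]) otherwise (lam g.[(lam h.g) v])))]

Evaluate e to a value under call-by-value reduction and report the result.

Answer: 54

Derivation:
step 0: ((\x.(let y = (if (if true then false else true) then (let z = 7 in 4) else ((\u.6) false)) in ((8 * 6) + 6))) (let v = (let w = ((let p = false in (\q.(\r.p))) ((\s.(\t.2)) true)) in (let a = (true && true) in (6 - 0))) in (if ((\b.b) true) then (let c = (\d.v) in ((\e.(\f.0)) v)) else (\g.((\h.g) v)))))
step 1: [let@1.0.0.0] ((\x.(let y = (if (if true then false else true) then (let z = 7 in 4) else ((\u.6) false)) in ((8 * 6) + 6))) (let v = (let w = ((\q.(\r.false)) ((\s.(\t.2)) true)) in (let a = (true && true) in (6 - 0))) in (if ((\b.b) true) then (let c = (\d.v) in ((\e.(\f.0)) v)) else (\g.((\h.g) v)))))
step 2: [beta@1.0.0.1] ((\x.(let y = (if (if true then false else true) then (let z = 7 in 4) else ((\u.6) false)) in ((8 * 6) + 6))) (let v = (let w = ((\q.(\r.false)) (\t.2)) in (let a = (true && true) in (6 - 0))) in (if ((\b.b) true) then (let c = (\d.v) in ((\e.(\f.0)) v)) else (\g.((\h.g) v)))))
step 3: [beta@1.0.0] ((\x.(let y = (if (if true then false else true) then (let z = 7 in 4) else ((\u.6) false)) in ((8 * 6) + 6))) (let v = (let w = (\r.false) in (let a = (true && true) in (6 - 0))) in (if ((\b.b) true) then (let c = (\d.v) in ((\e.(\f.0)) v)) else (\g.((\h.g) v)))))
step 4: [let@1.0] ((\x.(let y = (if (if true then false else true) then (let z = 7 in 4) else ((\u.6) false)) in ((8 * 6) + 6))) (let v = (let a = (true && true) in (6 - 0)) in (if ((\b.b) true) then (let c = (\d.v) in ((\e.(\f.0)) v)) else (\g.((\h.g) v)))))
step 5: [delta@1.0.0] ((\x.(let y = (if (if true then false else true) then (let z = 7 in 4) else ((\u.6) false)) in ((8 * 6) + 6))) (let v = (let a = true in (6 - 0)) in (if ((\b.b) true) then (let c = (\d.v) in ((\e.(\f.0)) v)) else (\g.((\h.g) v)))))
step 6: [let@1.0] ((\x.(let y = (if (if true then false else true) then (let z = 7 in 4) else ((\u.6) false)) in ((8 * 6) + 6))) (let v = (6 - 0) in (if ((\b.b) true) then (let c = (\d.v) in ((\e.(\f.0)) v)) else (\g.((\h.g) v)))))
step 7: [delta@1.0] ((\x.(let y = (if (if true then false else true) then (let z = 7 in 4) else ((\u.6) false)) in ((8 * 6) + 6))) (let v = 6 in (if ((\b.b) true) then (let c = (\d.v) in ((\e.(\f.0)) v)) else (\g.((\h.g) v)))))
step 8: [let@1] ((\x.(let y = (if (if true then false else true) then (let z = 7 in 4) else ((\u.6) false)) in ((8 * 6) + 6))) (if ((\b.b) true) then (let c = (\d.6) in ((\e.(\f.0)) 6)) else (\g.((\h.g) 6))))
step 9: [beta@1.0] ((\x.(let y = (if (if true then false else true) then (let z = 7 in 4) else ((\u.6) false)) in ((8 * 6) + 6))) (if true then (let c = (\d.6) in ((\e.(\f.0)) 6)) else (\g.((\h.g) 6))))
step 10: [if@1] ((\x.(let y = (if (if true then false else true) then (let z = 7 in 4) else ((\u.6) false)) in ((8 * 6) + 6))) (let c = (\d.6) in ((\e.(\f.0)) 6)))
step 11: [let@1] ((\x.(let y = (if (if true then false else true) then (let z = 7 in 4) else ((\u.6) false)) in ((8 * 6) + 6))) ((\e.(\f.0)) 6))
step 12: [beta@1] ((\x.(let y = (if (if true then false else true) then (let z = 7 in 4) else ((\u.6) false)) in ((8 * 6) + 6))) (\f.0))
step 13: [beta@root] (let y = (if (if true then false else true) then (let z = 7 in 4) else ((\u.6) false)) in ((8 * 6) + 6))
step 14: [if@0.0] (let y = (if false then (let z = 7 in 4) else ((\u.6) false)) in ((8 * 6) + 6))
step 15: [if@0] (let y = ((\u.6) false) in ((8 * 6) + 6))
step 16: [beta@0] (let y = 6 in ((8 * 6) + 6))
step 17: [let@root] ((8 * 6) + 6)
step 18: [delta@0] (48 + 6)
step 19: [delta@root] 54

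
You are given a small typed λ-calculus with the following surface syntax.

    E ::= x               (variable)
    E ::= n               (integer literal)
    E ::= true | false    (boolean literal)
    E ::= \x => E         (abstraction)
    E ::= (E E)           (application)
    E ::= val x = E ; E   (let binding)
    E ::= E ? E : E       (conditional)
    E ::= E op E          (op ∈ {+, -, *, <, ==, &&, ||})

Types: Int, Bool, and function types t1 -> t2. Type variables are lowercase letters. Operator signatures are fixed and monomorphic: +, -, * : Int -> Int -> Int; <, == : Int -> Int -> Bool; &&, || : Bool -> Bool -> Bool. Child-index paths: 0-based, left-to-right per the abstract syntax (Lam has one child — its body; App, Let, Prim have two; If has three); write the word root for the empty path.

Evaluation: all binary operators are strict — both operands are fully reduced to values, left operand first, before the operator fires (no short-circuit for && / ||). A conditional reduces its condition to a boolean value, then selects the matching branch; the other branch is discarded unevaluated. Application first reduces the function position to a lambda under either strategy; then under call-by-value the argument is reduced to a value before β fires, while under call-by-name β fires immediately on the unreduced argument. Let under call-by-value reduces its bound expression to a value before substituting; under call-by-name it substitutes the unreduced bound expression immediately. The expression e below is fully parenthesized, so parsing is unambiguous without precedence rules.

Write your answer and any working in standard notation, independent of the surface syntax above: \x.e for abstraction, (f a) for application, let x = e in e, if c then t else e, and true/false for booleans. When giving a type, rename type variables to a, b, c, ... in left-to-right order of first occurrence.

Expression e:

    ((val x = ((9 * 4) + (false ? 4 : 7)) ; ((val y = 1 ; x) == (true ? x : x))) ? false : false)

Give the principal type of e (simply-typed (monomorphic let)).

Answer: Bool

Derivation:
  unify Int ~ Int
  unify Int ~ Int
  unify Int ~ Int
  unify Bool ~ Bool
  unify Int ~ Int
  unify Int ~ Int
let x : Int
let y : Int
x : Int
  unify Int ~ Int
  unify Bool ~ Bool
x : Int
x : Int
  unify Int ~ Int
  unify Int ~ Int
  unify Bool ~ Bool
  unify Bool ~ Bool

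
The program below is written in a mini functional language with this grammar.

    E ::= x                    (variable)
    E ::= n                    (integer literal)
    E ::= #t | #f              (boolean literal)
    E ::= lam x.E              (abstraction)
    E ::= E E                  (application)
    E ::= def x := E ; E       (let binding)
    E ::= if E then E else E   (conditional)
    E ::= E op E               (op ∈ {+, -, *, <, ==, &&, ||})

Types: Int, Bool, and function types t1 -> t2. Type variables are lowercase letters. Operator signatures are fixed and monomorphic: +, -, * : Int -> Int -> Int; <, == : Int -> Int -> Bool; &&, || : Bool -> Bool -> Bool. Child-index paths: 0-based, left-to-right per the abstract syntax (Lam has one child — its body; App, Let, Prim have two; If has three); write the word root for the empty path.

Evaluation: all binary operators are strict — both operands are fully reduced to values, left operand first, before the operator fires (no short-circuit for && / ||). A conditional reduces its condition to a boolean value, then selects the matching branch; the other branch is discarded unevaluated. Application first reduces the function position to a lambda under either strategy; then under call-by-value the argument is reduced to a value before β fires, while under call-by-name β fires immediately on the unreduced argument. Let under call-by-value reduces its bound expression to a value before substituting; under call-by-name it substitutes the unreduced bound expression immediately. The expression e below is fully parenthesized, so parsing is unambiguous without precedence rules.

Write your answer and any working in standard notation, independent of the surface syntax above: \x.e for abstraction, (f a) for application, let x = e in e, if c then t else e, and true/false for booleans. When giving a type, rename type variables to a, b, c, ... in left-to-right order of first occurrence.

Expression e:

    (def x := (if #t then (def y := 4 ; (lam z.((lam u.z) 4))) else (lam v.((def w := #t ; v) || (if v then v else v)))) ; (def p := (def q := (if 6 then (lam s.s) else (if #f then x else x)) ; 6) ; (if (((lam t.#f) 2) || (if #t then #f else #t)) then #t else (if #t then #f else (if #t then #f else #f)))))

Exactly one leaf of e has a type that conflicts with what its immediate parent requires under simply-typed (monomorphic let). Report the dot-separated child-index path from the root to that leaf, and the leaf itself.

Trace:
  unify Bool ~ Bool
let y : Int
z : a
\u._ : b -> a
  unify b -> a ~ Int -> c
  unify b ~ Int
  unify a ~ c
_ _ : c
\z._ : c -> c
let w : Bool
v : d
  unify d ~ Bool
v : Bool
  unify Bool ~ Bool
v : Bool
v : Bool
  unify Bool ~ Bool
  unify Bool ~ Bool
\v._ : Bool -> Bool
  unify c -> c ~ Bool -> Bool
  unify c ~ Bool
  unify Bool ~ Bool
let x : Bool -> Bool
  unify Int ~ Bool
  FAIL: mismatch Int ~ Bool

Answer: 1.0.0.0 : 6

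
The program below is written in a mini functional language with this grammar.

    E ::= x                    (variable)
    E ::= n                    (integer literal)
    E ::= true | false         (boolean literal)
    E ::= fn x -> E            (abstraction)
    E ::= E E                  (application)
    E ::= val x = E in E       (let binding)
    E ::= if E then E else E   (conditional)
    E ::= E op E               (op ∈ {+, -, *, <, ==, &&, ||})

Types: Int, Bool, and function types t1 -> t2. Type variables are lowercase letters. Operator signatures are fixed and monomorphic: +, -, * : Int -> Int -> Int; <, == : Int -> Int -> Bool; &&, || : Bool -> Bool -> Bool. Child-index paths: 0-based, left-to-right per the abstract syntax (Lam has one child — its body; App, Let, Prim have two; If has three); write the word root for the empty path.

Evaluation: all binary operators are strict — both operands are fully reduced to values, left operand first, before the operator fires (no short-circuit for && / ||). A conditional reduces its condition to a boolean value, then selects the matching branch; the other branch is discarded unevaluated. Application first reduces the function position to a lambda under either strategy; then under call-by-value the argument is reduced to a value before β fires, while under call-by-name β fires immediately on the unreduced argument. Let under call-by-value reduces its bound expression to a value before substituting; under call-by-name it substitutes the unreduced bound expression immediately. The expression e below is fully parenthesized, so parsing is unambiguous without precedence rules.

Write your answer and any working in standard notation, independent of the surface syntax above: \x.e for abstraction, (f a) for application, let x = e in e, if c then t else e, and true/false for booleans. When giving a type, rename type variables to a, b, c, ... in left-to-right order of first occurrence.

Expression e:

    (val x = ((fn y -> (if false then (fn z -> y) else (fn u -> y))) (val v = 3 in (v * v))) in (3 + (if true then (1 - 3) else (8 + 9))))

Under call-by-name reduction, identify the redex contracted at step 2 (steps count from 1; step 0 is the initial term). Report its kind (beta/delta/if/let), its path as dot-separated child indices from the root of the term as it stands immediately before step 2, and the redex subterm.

Working:
step 0: (let x = ((\y.(if false then (\z.y) else (\u.y))) (let v = 3 in (v * v))) in (3 + (if true then (1 - 3) else (8 + 9))))
step 1: [let@root] (3 + (if true then (1 - 3) else (8 + 9)))
step 2: [if@1] (3 + (1 - 3))

Answer: if at 1 : (if true then (1 - 3) else (8 + 9))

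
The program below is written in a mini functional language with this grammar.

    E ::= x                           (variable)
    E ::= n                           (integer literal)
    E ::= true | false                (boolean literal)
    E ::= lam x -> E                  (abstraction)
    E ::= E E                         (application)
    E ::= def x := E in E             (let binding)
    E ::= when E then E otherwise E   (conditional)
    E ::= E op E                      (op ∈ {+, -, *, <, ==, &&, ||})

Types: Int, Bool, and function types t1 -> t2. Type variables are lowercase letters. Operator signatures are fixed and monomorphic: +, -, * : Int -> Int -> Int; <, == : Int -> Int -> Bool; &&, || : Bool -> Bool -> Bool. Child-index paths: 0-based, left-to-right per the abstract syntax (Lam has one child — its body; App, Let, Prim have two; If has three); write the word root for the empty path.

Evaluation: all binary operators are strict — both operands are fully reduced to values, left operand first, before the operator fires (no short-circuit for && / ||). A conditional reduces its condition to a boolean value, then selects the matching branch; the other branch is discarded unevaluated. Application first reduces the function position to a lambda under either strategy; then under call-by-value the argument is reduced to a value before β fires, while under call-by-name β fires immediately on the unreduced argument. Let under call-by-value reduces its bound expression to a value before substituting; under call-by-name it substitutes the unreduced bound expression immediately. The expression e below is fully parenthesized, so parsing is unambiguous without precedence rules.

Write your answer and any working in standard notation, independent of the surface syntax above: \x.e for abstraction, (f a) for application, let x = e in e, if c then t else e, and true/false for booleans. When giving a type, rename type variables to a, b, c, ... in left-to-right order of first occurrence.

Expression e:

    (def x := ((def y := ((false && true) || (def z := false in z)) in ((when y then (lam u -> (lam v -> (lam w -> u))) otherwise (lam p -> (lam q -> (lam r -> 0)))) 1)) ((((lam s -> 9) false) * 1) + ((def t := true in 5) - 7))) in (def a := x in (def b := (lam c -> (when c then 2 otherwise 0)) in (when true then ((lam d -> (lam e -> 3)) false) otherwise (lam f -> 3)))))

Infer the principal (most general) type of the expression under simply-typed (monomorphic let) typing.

Answer: a -> Int

Working:
  unify Bool ~ Bool
  unify Bool ~ Bool
  unify Bool ~ Bool
let z : Bool
z : Bool
  unify Bool ~ Bool
let y : Bool
y : Bool
  unify Bool ~ Bool
u : a
\w._ : c -> a
\v._ : b -> c -> a
\u._ : a -> b -> c -> a
\r._ : f -> Int
\q._ : e -> f -> Int
\p._ : d -> e -> f -> Int
  unify a -> b -> c -> a ~ d -> e -> f -> Int
  unify a ~ d
  unify b -> c -> d ~ e -> f -> Int
  unify b ~ e
  unify c -> d ~ f -> Int
  unify c ~ f
  unify d ~ Int
  unify Int -> e -> f -> Int ~ Int -> g
  unify Int ~ Int
  unify e -> f -> Int ~ g
_ _ : e -> f -> Int
\s._ : h -> Int
  unify h -> Int ~ Bool -> i
  unify h ~ Bool
  unify Int ~ i
_ _ : Int
  unify Int ~ Int
  unify Int ~ Int
  unify Int ~ Int
let t : Bool
  unify Int ~ Int
  unify Int ~ Int
  unify Int ~ Int
  unify e -> f -> Int ~ Int -> j
  unify e ~ Int
  unify f -> Int ~ j
_ _ : f -> Int
let x : f -> Int
x : f -> Int
let a : f -> Int
c : k
  unify k ~ Bool
  unify Int ~ Int
\c._ : Bool -> Int
let b : Bool -> Int
  unify Bool ~ Bool
\e._ : m -> Int
\d._ : l -> m -> Int
  unify l -> m -> Int ~ Bool -> n
  unify l ~ Bool
  unify m -> Int ~ n
_ _ : m -> Int
\f._ : o -> Int
  unify m -> Int ~ o -> Int
  unify m ~ o
  unify Int ~ Int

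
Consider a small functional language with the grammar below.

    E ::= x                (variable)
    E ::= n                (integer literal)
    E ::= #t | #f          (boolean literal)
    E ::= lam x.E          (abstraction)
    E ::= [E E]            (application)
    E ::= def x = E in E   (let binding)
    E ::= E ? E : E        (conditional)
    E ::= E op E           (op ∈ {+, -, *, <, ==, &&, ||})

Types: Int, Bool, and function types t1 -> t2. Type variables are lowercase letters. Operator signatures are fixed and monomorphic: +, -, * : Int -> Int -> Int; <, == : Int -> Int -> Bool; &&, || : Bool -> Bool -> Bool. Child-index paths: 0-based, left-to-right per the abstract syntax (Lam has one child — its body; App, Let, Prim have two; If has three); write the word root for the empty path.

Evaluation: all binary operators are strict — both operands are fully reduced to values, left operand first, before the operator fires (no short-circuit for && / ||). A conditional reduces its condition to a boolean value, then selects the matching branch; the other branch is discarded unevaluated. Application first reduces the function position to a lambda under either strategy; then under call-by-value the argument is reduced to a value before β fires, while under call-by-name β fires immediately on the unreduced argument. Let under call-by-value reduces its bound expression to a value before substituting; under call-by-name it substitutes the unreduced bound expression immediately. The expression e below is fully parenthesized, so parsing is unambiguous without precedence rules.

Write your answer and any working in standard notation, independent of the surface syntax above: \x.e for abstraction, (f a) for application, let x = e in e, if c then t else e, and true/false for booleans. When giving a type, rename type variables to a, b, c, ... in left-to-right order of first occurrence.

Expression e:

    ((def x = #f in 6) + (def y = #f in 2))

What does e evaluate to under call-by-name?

Derivation:
step 0: ((let x = false in 6) + (let y = false in 2))
step 1: [let@0] (6 + (let y = false in 2))
step 2: [let@1] (6 + 2)
step 3: [delta@root] 8

Answer: 8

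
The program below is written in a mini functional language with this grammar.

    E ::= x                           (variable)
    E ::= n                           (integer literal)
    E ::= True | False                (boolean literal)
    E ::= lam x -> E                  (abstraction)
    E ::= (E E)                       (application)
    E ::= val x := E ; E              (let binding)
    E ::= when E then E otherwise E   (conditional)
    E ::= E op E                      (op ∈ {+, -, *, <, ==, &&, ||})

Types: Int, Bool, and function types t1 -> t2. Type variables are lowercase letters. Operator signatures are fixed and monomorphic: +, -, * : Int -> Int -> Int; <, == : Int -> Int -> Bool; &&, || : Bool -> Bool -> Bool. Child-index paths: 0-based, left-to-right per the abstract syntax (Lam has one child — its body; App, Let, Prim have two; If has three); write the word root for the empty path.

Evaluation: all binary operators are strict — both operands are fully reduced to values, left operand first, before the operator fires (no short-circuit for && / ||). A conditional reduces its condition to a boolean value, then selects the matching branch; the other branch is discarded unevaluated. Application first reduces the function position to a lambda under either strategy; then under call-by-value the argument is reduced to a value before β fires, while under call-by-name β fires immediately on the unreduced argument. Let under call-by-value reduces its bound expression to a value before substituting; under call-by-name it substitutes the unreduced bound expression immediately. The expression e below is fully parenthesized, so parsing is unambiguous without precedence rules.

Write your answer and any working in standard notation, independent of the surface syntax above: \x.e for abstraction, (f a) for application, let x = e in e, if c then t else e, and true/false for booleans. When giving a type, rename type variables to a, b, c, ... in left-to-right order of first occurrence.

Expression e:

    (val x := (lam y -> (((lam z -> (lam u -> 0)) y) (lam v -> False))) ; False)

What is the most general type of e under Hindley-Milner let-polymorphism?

Answer: Bool

Working:
\u._ : c -> Int
\z._ : b -> c -> Int
y : a
  unify b -> c -> Int ~ a -> d
  unify b ~ a
  unify c -> Int ~ d
_ _ : c -> Int
\v._ : e -> Bool
  unify c -> Int ~ (e -> Bool) -> f
  unify c ~ e -> Bool
  unify Int ~ f
_ _ : Int
\y._ : a -> Int
let x : forall. a -> Int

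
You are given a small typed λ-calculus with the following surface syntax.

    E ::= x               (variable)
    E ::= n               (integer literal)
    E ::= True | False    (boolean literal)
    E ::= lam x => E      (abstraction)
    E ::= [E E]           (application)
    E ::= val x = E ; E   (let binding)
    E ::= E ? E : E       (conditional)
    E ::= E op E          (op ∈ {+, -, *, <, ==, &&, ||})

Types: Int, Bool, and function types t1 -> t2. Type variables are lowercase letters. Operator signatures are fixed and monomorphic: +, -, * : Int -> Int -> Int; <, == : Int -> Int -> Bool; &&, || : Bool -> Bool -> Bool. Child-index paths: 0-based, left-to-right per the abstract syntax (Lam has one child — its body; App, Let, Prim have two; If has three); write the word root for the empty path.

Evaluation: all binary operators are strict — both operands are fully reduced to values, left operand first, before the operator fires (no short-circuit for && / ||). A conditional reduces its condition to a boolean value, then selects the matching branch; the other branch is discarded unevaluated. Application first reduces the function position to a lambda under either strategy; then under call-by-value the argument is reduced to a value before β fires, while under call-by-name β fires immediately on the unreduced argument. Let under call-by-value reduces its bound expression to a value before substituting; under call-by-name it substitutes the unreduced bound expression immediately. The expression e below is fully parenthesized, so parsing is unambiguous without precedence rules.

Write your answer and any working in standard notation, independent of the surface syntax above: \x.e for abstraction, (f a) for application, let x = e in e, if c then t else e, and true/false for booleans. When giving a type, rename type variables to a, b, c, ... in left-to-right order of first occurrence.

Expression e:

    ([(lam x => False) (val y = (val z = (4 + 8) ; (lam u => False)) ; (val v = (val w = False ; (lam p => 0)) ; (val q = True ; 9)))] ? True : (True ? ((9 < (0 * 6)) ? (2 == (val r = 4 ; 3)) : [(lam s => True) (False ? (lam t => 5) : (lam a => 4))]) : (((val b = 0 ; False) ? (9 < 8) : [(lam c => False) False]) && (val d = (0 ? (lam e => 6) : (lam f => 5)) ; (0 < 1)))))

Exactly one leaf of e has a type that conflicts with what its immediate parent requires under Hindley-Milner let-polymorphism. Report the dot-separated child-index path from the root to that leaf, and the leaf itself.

Derivation:
\x._ : a -> Bool
  unify Int ~ Int
  unify Int ~ Int
let z : Int
\u._ : b -> Bool
let y : forall. b -> Bool
let w : Bool
\p._ : c -> Int
let v : forall. c -> Int
let q : Bool
  unify a -> Bool ~ Int -> d
  unify a ~ Int
  unify Bool ~ d
_ _ : Bool
  unify Bool ~ Bool
  unify Bool ~ Bool
  unify Int ~ Int
  unify Int ~ Int
  unify Int ~ Int
  unify Int ~ Int
  unify Bool ~ Bool
  unify Int ~ Int
let r : Int
  unify Int ~ Int
\s._ : e -> Bool
  unify Bool ~ Bool
\t._ : f -> Int
\a._ : g -> Int
  unify f -> Int ~ g -> Int
  unify f ~ g
  unify Int ~ Int
  unify e -> Bool ~ (g -> Int) -> h
  unify e ~ g -> Int
  unify Bool ~ h
_ _ : Bool
  unify Bool ~ Bool
let b : Int
  unify Bool ~ Bool
  unify Int ~ Int
  unify Int ~ Int
\c._ : i -> Bool
  unify i -> Bool ~ Bool -> j
  unify i ~ Bool
  unify Bool ~ j
_ _ : Bool
  unify Bool ~ Bool
  unify Bool ~ Bool
  unify Int ~ Bool
  FAIL: mismatch Int ~ Bool

Answer: 2.2.1.0.0 : 0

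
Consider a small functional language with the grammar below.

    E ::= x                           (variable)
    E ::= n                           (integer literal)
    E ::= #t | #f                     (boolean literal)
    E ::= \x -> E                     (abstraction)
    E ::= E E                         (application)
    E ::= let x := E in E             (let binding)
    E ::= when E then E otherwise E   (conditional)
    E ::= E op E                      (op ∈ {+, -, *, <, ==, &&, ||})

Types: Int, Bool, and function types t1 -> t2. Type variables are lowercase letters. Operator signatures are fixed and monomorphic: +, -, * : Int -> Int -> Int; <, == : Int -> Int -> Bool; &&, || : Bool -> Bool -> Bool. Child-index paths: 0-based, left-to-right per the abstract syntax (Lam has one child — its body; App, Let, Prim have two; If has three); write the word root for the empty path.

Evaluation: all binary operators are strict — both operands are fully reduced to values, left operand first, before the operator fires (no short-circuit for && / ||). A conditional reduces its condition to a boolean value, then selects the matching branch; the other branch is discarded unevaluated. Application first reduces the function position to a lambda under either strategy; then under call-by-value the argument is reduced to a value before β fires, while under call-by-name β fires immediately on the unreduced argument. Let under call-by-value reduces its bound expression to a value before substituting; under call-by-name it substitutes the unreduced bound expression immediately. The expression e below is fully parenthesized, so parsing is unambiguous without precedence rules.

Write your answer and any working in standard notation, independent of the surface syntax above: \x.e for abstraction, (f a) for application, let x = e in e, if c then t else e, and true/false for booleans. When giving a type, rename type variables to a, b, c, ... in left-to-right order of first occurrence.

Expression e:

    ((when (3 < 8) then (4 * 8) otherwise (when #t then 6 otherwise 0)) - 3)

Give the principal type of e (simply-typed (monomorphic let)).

Derivation:
  unify Int ~ Int
  unify Int ~ Int
  unify Bool ~ Bool
  unify Int ~ Int
  unify Int ~ Int
  unify Bool ~ Bool
  unify Int ~ Int
  unify Int ~ Int
  unify Int ~ Int
  unify Int ~ Int

Answer: Int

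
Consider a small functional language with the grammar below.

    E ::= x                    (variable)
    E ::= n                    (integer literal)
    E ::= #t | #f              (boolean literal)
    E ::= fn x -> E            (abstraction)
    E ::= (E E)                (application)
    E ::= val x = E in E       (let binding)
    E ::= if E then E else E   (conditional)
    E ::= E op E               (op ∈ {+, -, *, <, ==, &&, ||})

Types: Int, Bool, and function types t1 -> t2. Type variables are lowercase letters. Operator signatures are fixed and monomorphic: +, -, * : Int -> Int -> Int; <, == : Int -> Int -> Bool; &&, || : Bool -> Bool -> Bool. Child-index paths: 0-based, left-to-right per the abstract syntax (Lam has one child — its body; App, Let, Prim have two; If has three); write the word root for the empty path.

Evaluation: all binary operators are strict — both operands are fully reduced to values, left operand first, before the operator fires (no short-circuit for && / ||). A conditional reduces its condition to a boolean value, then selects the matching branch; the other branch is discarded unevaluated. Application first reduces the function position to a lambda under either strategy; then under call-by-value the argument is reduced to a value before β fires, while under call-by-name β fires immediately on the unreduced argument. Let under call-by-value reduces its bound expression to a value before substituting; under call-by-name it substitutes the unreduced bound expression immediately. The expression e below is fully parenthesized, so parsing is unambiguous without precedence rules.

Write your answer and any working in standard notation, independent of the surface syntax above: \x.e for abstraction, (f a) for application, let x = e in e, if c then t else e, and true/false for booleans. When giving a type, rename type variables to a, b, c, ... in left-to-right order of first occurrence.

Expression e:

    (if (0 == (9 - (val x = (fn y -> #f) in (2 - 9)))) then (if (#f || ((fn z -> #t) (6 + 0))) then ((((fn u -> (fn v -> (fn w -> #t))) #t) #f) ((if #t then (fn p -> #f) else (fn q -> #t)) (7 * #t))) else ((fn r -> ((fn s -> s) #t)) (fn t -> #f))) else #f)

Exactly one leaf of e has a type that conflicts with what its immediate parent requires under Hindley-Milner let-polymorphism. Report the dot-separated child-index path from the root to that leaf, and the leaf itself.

Answer: 1.1.1.1.1 : true

Derivation:
  unify Int ~ Int
  unify Int ~ Int
\y._ : a -> Bool
let x : forall. a -> Bool
  unify Int ~ Int
  unify Int ~ Int
  unify Int ~ Int
  unify Int ~ Int
  unify Bool ~ Bool
  unify Bool ~ Bool
\z._ : b -> Bool
  unify Int ~ Int
  unify Int ~ Int
  unify b -> Bool ~ Int -> c
  unify b ~ Int
  unify Bool ~ c
_ _ : Bool
  unify Bool ~ Bool
  unify Bool ~ Bool
\w._ : f -> Bool
\v._ : e -> f -> Bool
\u._ : d -> e -> f -> Bool
  unify d -> e -> f -> Bool ~ Bool -> g
  unify d ~ Bool
  unify e -> f -> Bool ~ g
_ _ : e -> f -> Bool
  unify e -> f -> Bool ~ Bool -> h
  unify e ~ Bool
  unify f -> Bool ~ h
_ _ : f -> Bool
  unify Bool ~ Bool
\p._ : i -> Bool
\q._ : j -> Bool
  unify i -> Bool ~ j -> Bool
  unify i ~ j
  unify Bool ~ Bool
  unify Int ~ Int
  unify Bool ~ Int
  FAIL: mismatch Bool ~ Int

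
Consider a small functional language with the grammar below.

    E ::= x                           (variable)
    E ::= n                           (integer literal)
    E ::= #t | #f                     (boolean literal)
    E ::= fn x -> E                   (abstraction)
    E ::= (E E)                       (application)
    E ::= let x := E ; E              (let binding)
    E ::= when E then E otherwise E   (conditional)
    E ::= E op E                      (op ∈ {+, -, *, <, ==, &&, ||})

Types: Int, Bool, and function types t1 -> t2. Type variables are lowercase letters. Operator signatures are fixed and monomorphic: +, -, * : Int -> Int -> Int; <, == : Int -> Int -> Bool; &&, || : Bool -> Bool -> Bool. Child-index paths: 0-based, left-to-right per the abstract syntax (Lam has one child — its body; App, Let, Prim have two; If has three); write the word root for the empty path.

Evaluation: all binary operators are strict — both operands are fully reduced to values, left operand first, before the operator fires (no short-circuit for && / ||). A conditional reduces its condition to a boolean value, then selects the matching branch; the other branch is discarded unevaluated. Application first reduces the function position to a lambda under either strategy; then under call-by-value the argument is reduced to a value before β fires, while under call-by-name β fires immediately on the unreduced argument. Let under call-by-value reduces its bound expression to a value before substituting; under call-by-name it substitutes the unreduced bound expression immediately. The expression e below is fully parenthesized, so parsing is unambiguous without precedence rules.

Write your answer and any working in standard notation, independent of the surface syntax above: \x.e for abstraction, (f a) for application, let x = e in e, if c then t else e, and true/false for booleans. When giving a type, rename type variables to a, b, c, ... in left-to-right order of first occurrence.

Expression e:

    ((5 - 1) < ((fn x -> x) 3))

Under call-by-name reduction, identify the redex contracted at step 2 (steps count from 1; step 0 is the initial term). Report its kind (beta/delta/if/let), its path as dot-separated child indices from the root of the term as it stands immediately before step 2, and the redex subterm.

Derivation:
step 0: ((5 - 1) < ((\x.x) 3))
step 1: [delta@0] (4 < ((\x.x) 3))
step 2: [beta@1] (4 < 3)

Answer: beta at 1 : ((\x.x) 3)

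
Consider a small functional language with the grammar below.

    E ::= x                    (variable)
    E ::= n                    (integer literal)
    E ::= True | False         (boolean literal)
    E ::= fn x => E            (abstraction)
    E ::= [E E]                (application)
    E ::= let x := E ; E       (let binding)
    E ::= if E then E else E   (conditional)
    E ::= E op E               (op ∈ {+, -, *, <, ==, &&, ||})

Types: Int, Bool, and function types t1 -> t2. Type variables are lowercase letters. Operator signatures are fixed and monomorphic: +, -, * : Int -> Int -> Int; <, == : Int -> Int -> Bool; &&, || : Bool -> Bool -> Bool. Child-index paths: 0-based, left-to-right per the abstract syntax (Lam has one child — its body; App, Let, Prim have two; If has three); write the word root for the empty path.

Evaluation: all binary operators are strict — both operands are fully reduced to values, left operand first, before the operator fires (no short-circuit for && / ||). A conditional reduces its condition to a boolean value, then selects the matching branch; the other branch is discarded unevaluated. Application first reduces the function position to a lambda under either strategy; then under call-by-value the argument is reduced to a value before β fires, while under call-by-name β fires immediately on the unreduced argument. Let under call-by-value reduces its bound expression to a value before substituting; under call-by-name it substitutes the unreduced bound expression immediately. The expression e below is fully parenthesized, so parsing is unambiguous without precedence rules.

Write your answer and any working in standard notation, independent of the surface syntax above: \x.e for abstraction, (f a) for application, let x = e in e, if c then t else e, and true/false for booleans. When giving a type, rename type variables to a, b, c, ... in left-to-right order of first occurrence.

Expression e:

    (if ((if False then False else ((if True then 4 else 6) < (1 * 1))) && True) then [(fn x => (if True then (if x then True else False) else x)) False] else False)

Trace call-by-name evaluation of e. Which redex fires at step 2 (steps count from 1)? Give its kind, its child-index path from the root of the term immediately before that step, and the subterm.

Answer: if at 0.0.0 : (if true then 4 else 6)

Working:
step 0: (if ((if false then false else ((if true then 4 else 6) < (1 * 1))) && true) then ((\x.(if true then (if x then true else false) else x)) false) else false)
step 1: [if@0.0] (if (((if true then 4 else 6) < (1 * 1)) && true) then ((\x.(if true then (if x then true else false) else x)) false) else false)
step 2: [if@0.0.0] (if ((4 < (1 * 1)) && true) then ((\x.(if true then (if x then true else false) else x)) false) else false)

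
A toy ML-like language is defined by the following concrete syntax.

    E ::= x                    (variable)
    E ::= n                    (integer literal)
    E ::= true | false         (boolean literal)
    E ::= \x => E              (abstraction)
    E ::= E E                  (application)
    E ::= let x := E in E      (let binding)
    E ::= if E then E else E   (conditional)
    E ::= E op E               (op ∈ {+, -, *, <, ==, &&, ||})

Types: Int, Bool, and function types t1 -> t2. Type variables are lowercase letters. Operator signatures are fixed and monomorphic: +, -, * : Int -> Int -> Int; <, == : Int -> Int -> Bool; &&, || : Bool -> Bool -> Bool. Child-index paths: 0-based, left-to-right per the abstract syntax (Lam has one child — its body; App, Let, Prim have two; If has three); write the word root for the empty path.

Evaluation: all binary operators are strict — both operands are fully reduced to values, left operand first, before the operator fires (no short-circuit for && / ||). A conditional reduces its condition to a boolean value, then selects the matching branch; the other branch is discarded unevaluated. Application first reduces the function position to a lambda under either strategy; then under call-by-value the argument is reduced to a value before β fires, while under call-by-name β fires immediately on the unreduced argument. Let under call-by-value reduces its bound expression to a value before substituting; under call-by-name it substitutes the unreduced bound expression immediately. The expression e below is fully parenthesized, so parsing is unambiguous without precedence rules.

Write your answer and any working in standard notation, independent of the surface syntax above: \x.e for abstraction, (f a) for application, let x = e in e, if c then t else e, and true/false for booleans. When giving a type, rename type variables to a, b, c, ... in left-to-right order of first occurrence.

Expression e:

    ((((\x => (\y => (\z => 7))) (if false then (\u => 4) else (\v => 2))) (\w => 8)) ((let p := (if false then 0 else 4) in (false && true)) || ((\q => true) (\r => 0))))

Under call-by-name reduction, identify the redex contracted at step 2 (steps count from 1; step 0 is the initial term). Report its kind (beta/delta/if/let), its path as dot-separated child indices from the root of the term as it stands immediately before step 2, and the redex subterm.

Trace:
step 0: ((((\x.(\y.(\z.7))) (if false then (\u.4) else (\v.2))) (\w.8)) ((let p = (if false then 0 else 4) in (false && true)) || ((\q.true) (\r.0))))
step 1: [beta@0.0] (((\y.(\z.7)) (\w.8)) ((let p = (if false then 0 else 4) in (false && true)) || ((\q.true) (\r.0))))
step 2: [beta@0] ((\z.7) ((let p = (if false then 0 else 4) in (false && true)) || ((\q.true) (\r.0))))

Answer: beta at 0 : ((\y.(\z.7)) (\w.8))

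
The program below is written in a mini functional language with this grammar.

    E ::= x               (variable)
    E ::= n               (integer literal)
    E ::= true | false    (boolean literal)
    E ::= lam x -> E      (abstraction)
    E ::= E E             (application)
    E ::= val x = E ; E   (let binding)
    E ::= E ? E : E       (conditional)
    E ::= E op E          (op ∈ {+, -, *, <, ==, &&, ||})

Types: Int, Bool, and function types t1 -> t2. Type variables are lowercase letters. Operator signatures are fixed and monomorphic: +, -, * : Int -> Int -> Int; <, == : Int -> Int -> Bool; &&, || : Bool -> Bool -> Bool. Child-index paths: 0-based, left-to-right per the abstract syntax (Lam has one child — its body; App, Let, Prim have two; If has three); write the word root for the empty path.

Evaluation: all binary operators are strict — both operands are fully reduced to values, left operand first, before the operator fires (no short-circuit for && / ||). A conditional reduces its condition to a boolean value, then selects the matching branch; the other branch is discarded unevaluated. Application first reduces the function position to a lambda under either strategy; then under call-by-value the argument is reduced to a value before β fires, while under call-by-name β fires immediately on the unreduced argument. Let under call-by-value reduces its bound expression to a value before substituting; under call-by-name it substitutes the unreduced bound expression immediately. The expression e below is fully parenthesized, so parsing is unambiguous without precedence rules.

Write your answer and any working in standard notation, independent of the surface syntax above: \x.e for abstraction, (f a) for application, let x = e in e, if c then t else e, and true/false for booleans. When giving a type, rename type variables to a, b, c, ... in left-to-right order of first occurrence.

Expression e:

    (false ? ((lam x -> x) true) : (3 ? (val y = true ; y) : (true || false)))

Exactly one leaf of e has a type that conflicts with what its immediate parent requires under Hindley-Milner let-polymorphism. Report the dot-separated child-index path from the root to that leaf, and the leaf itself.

Answer: 2.0 : 3

Working:
  unify Bool ~ Bool
x : a
\x._ : a -> a
  unify a -> a ~ Bool -> b
  unify a ~ Bool
  unify Bool ~ b
_ _ : Bool
  unify Int ~ Bool
  FAIL: mismatch Int ~ Bool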